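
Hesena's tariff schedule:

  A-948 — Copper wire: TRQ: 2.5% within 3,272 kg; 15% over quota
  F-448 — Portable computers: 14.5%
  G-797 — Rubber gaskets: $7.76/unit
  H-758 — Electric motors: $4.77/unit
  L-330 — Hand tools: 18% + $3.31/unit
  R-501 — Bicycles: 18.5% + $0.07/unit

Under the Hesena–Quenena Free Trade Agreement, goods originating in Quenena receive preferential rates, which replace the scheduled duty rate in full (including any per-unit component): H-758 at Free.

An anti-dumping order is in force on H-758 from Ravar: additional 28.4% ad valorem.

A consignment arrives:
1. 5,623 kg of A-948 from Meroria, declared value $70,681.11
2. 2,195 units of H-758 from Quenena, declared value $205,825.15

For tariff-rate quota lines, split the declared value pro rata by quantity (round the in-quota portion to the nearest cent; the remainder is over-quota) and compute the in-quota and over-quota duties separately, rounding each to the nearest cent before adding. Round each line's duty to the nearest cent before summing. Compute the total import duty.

Line 1 (A-948, Meroria, 5,623 kg, $70,681.11):
Code A-948 is under a tariff-rate quota (threshold 3,272 kg). In-quota: 3,272 kg at 2.5%; over-quota: 2,351 kg at 15%.
Pro-rata value split: in-quota = $70,681.11 × 3,272/5,623 = $41,129.04; over-quota = $70,681.11 − $41,129.04 = $29,552.07.
In-quota duty = $41,129.04 × 2.5% = $1,028.23. Over-quota duty = $29,552.07 × 15% = $4,432.81.
Line duty = $1,028.23 + $4,432.81 = $5,461.04.
Line 2 (H-758, Quenena, 2,195 units, $205,825.15):
Base rate for H-758 is $4.77/unit.
Origin Quenena qualifies under the Hesena–Quenena agreement and H-758 is covered: preferential rate Free applies instead.
The additional-duty order on H-758 targets Ravar, not Quenena; it does not apply.
Duty = $205,825.15 × 0% = $0.00.
Total = $5,461.04 + $0.00 = $5,461.04.

$5,461.04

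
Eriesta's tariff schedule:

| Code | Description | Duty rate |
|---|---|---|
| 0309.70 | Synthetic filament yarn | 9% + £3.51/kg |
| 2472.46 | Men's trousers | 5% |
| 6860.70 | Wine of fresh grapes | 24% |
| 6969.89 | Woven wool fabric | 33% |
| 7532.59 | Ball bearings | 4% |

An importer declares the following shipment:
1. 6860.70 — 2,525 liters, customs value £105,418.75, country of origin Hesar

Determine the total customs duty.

Line 1 (6860.70, Hesar, 2,525 liters, £105,418.75):
Base rate for 6860.70 is 24%.
Duty = £105,418.75 × 24% = £25,300.50.

£25,300.50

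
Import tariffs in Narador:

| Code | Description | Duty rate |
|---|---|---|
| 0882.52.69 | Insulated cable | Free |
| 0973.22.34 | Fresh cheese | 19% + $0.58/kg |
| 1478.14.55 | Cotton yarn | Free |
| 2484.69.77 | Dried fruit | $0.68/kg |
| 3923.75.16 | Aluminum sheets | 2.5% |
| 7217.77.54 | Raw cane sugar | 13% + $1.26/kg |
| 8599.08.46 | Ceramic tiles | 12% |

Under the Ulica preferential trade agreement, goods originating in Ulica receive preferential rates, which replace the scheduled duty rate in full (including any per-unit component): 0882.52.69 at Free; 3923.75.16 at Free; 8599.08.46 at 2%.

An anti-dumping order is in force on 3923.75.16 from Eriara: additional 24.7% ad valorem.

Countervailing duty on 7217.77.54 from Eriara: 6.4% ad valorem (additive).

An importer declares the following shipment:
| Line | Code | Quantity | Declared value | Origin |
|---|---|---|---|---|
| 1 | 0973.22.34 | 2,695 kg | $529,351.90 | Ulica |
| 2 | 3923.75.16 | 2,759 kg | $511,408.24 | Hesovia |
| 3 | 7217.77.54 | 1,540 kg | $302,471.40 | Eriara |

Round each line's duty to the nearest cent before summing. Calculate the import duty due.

Line 1 (0973.22.34, Ulica, 2,695 kg, $529,351.90):
Base rate for 0973.22.34 is 19% + $0.58/kg.
Origin Ulica is the FTA partner but 0973.22.34 is not on the preference list; base rate stands.
Duty = $529,351.90 × 19% + 2,695 × $0.58 = $102,139.96.
Line 2 (3923.75.16, Hesovia, 2,759 kg, $511,408.24):
Base rate for 3923.75.16 is 2.5%.
3923.75.16 has an FTA preferential rate, but origin Hesovia is not Ulica; base rate stands.
The additional-duty order on 3923.75.16 targets Eriara, not Hesovia; it does not apply.
Duty = $511,408.24 × 2.5% = $12,785.21.
Line 3 (7217.77.54, Eriara, 1,540 kg, $302,471.40):
Base rate for 7217.77.54 is 13% + $1.26/kg.
Additional duty on 7217.77.54 from Eriara: +6.4%. Applied ad valorem rate: 13% + 6.4% = 19.4%.
Duty = $302,471.40 × 19.4% + 1,540 × $1.26 = $60,619.85.
Total = $102,139.96 + $12,785.21 + $60,619.85 = $175,545.02.

$175,545.02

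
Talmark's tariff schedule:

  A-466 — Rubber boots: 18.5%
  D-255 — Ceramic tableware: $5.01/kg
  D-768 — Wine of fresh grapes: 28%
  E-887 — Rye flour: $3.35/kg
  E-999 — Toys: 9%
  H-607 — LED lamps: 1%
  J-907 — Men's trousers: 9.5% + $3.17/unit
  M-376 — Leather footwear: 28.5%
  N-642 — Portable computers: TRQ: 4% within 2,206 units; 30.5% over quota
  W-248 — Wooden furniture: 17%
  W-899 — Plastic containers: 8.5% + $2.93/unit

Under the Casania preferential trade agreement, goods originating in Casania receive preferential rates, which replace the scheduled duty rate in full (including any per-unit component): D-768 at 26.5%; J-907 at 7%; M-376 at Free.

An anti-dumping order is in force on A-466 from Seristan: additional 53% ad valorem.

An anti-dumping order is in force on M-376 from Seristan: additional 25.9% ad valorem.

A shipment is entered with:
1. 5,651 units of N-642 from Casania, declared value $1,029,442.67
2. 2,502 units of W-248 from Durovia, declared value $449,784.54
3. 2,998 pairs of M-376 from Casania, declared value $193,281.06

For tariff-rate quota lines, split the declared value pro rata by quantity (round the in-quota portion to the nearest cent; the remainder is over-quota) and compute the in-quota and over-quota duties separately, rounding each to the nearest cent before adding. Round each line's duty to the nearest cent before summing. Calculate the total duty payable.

Line 1 (N-642, Casania, 5,651 units, $1,029,442.67):
Code N-642 is under a tariff-rate quota (threshold 2,206 units). In-quota: 2,206 units at 4%; over-quota: 3,445 units at 30.5%.
Pro-rata value split: in-quota = $1,029,442.67 × 2,206/5,651 = $401,867.02; over-quota = $1,029,442.67 − $401,867.02 = $627,575.65.
In-quota duty = $401,867.02 × 4% = $16,074.68. Over-quota duty = $627,575.65 × 30.5% = $191,410.57.
Line duty = $16,074.68 + $191,410.57 = $207,485.25.
Line 2 (W-248, Durovia, 2,502 units, $449,784.54):
Base rate for W-248 is 17%.
Duty = $449,784.54 × 17% = $76,463.37.
Line 3 (M-376, Casania, 2,998 pairs, $193,281.06):
Base rate for M-376 is 28.5%.
Origin Casania qualifies under the Talmark–Casania agreement and M-376 is covered: preferential rate Free applies instead.
The additional-duty order on M-376 targets Seristan, not Casania; it does not apply.
Duty = $193,281.06 × 0% = $0.00.
Total = $207,485.25 + $76,463.37 + $0.00 = $283,948.62.

$283,948.62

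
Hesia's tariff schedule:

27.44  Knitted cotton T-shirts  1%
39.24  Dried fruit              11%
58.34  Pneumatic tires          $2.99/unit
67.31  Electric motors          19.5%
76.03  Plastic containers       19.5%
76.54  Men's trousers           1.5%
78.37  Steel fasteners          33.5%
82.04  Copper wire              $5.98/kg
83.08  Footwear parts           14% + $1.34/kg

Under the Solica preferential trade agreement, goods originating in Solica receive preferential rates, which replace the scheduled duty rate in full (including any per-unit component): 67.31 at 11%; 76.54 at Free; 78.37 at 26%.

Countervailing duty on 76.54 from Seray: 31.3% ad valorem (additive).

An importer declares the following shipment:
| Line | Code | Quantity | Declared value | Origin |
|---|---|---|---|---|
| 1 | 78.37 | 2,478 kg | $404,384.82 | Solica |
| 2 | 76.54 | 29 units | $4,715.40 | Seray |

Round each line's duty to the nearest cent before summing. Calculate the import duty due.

Line 1 (78.37, Solica, 2,478 kg, $404,384.82):
Base rate for 78.37 is 33.5%.
Origin Solica qualifies under the Hesia–Solica agreement and 78.37 is covered: preferential rate 26% applies instead.
Duty = $404,384.82 × 26% = $105,140.05.
Line 2 (76.54, Seray, 29 units, $4,715.40):
Base rate for 76.54 is 1.5%.
76.54 has an FTA preferential rate, but origin Seray is not Solica; base rate stands.
Additional duty on 76.54 from Seray: +31.3%. Applied ad valorem rate: 1.5% + 31.3% = 32.8%.
Duty = $4,715.40 × 32.8% = $1,546.65.
Total = $105,140.05 + $1,546.65 = $106,686.70.

$106,686.70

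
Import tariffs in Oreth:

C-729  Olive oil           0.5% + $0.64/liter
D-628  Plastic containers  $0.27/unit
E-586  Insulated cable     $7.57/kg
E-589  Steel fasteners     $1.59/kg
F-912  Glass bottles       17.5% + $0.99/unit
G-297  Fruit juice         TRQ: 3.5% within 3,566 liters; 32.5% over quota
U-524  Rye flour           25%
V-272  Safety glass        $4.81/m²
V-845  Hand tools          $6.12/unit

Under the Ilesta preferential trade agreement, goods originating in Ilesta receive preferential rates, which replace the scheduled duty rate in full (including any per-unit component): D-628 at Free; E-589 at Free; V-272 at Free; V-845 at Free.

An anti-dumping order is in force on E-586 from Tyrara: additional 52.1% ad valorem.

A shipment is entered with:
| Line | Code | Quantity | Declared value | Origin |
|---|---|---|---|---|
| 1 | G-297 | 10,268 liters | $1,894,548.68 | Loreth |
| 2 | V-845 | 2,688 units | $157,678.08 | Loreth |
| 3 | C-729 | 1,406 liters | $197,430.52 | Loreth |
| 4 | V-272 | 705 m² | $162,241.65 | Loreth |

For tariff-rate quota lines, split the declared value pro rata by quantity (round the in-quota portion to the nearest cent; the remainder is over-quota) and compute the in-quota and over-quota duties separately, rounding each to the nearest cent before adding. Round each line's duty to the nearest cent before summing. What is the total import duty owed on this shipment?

Line 1 (G-297, Loreth, 10,268 liters, $1,894,548.68):
Code G-297 is under a tariff-rate quota (threshold 3,566 liters). In-quota: 3,566 liters at 3.5%; over-quota: 6,702 liters at 32.5%.
Pro-rata value split: in-quota = $1,894,548.68 × 3,566/10,268 = $657,962.66; over-quota = $1,894,548.68 − $657,962.66 = $1,236,586.02.
In-quota duty = $657,962.66 × 3.5% = $23,028.69. Over-quota duty = $1,236,586.02 × 32.5% = $401,890.46.
Line duty = $23,028.69 + $401,890.46 = $424,919.15.
Line 2 (V-845, Loreth, 2,688 units, $157,678.08):
Base rate for V-845 is $6.12/unit.
V-845 has an FTA preferential rate, but origin Loreth is not Ilesta; base rate stands.
Duty = 2,688 × $6.12 = $16,450.56.
Line 3 (C-729, Loreth, 1,406 liters, $197,430.52):
Base rate for C-729 is 0.5% + $0.64/liter.
Duty = $197,430.52 × 0.5% + 1,406 × $0.64 = $1,886.99.
Line 4 (V-272, Loreth, 705 m², $162,241.65):
Base rate for V-272 is $4.81/m².
V-272 has an FTA preferential rate, but origin Loreth is not Ilesta; base rate stands.
Duty = 705 × $4.81 = $3,391.05.
Total = $424,919.15 + $16,450.56 + $1,886.99 + $3,391.05 = $446,647.75.

$446,647.75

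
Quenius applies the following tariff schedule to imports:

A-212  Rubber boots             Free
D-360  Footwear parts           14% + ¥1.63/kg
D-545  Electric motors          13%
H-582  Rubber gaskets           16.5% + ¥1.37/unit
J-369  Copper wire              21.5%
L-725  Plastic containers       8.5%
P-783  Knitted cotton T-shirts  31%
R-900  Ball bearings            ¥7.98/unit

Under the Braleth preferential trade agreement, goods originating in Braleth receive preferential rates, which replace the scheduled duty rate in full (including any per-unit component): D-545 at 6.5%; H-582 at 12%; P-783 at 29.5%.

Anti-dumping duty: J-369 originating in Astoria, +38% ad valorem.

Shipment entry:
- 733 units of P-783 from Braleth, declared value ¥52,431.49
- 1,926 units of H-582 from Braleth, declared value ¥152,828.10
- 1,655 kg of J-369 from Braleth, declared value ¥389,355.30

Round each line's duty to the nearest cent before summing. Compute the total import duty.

¥117,518.05

Line 1 (P-783, Braleth, 733 units, ¥52,431.49):
Base rate for P-783 is 31%.
Origin Braleth qualifies under the Quenius–Braleth agreement and P-783 is covered: preferential rate 29.5% applies instead.
Duty = ¥52,431.49 × 29.5% = ¥15,467.29.
Line 2 (H-582, Braleth, 1,926 units, ¥152,828.10):
Base rate for H-582 is 16.5% + ¥1.37/unit.
Origin Braleth qualifies under the Quenius–Braleth agreement and H-582 is covered: preferential rate 12% applies instead.
Duty = ¥152,828.10 × 12% = ¥18,339.37.
Line 3 (J-369, Braleth, 1,655 kg, ¥389,355.30):
Base rate for J-369 is 21.5%.
Origin Braleth is the FTA partner but J-369 is not on the preference list; base rate stands.
The additional-duty order on J-369 targets Astoria, not Braleth; it does not apply.
Duty = ¥389,355.30 × 21.5% = ¥83,711.39.
Total = ¥15,467.29 + ¥18,339.37 + ¥83,711.39 = ¥117,518.05.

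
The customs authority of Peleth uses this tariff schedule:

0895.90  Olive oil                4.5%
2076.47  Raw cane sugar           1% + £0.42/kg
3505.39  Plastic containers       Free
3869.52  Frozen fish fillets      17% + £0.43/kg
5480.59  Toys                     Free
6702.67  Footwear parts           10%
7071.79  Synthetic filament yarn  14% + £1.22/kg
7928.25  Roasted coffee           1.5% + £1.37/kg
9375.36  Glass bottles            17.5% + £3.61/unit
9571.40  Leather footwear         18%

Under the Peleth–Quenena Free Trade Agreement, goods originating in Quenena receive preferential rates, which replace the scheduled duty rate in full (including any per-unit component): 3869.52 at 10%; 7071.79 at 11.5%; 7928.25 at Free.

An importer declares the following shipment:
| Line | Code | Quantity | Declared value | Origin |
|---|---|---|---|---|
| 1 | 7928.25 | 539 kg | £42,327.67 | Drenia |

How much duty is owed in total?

£1,373.35

Line 1 (7928.25, Drenia, 539 kg, £42,327.67):
Base rate for 7928.25 is 1.5% + £1.37/kg.
7928.25 has an FTA preferential rate, but origin Drenia is not Quenena; base rate stands.
Duty = £42,327.67 × 1.5% + 539 × £1.37 = £1,373.35.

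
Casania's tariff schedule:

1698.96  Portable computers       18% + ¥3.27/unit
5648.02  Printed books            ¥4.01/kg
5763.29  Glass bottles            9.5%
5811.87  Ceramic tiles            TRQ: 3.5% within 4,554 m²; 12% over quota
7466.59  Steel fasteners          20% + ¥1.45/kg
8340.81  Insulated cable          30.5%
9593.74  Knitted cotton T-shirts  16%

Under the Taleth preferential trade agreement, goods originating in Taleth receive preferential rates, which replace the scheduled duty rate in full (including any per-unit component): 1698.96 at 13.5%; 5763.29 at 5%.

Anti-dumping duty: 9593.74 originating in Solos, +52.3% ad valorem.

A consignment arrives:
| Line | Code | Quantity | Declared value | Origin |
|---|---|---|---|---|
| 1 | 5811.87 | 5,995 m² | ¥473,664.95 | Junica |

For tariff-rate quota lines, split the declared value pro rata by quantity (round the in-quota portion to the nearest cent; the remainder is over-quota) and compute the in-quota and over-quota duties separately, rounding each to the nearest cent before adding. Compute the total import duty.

¥26,255.81

Line 1 (5811.87, Junica, 5,995 m², ¥473,664.95):
Code 5811.87 is under a tariff-rate quota (threshold 4,554 m²). In-quota: 4,554 m² at 3.5%; over-quota: 1,441 m² at 12%.
Pro-rata value split: in-quota = ¥473,664.95 × 4,554/5,995 = ¥359,811.54; over-quota = ¥473,664.95 − ¥359,811.54 = ¥113,853.41.
In-quota duty = ¥359,811.54 × 3.5% = ¥12,593.40. Over-quota duty = ¥113,853.41 × 12% = ¥13,662.41.
Line duty = ¥12,593.40 + ¥13,662.41 = ¥26,255.81.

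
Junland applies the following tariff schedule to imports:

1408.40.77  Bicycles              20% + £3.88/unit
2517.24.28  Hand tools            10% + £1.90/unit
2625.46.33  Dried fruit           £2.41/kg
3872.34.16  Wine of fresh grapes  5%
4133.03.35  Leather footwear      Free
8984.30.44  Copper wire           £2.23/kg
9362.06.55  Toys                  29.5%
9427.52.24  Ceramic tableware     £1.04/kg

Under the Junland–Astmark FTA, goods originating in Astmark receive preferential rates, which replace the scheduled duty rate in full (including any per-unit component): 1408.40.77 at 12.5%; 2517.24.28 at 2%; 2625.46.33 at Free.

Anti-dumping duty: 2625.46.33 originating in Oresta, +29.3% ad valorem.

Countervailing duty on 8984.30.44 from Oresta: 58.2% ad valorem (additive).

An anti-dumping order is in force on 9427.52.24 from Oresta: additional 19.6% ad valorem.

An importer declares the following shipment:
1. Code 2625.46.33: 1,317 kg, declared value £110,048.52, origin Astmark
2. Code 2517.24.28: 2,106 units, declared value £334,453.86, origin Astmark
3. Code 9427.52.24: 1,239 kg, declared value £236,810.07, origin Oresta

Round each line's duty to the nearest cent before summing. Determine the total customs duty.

£54,392.41

Line 1 (2625.46.33, Astmark, 1,317 kg, £110,048.52):
Base rate for 2625.46.33 is £2.41/kg.
Origin Astmark qualifies under the Junland–Astmark agreement and 2625.46.33 is covered: preferential rate Free applies instead.
The additional-duty order on 2625.46.33 targets Oresta, not Astmark; it does not apply.
Duty = £110,048.52 × 0% = £0.00.
Line 2 (2517.24.28, Astmark, 2,106 units, £334,453.86):
Base rate for 2517.24.28 is 10% + £1.90/unit.
Origin Astmark qualifies under the Junland–Astmark agreement and 2517.24.28 is covered: preferential rate 2% applies instead.
Duty = £334,453.86 × 2% = £6,689.08.
Line 3 (9427.52.24, Oresta, 1,239 kg, £236,810.07):
Base rate for 9427.52.24 is £1.04/kg.
Additional duty on 9427.52.24 from Oresta: +19.6% ad valorem. Applied ad valorem rate = 19.6%.
Duty = £236,810.07 × 19.6% + 1,239 × £1.04 = £47,703.33.
Total = £0.00 + £6,689.08 + £47,703.33 = £54,392.41.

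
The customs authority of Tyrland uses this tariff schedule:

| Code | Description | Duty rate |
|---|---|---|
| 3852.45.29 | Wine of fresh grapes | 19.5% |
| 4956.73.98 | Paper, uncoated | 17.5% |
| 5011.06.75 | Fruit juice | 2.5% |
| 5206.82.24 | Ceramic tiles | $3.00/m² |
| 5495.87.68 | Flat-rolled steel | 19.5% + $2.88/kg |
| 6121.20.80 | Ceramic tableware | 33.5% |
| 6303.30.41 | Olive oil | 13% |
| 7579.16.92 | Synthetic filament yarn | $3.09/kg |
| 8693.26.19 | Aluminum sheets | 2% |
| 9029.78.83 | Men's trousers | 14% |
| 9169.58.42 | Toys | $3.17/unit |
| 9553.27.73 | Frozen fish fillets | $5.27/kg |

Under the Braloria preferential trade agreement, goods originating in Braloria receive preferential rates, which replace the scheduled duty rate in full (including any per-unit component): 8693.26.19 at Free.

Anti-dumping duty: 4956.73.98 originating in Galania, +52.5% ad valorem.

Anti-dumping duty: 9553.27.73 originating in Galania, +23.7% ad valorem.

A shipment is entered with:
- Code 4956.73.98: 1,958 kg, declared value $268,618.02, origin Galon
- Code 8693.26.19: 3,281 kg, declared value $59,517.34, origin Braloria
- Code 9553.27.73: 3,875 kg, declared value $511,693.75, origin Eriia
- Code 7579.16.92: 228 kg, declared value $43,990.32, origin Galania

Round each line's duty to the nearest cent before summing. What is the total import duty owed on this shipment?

Line 1 (4956.73.98, Galon, 1,958 kg, $268,618.02):
Base rate for 4956.73.98 is 17.5%.
The additional-duty order on 4956.73.98 targets Galania, not Galon; it does not apply.
Duty = $268,618.02 × 17.5% = $47,008.15.
Line 2 (8693.26.19, Braloria, 3,281 kg, $59,517.34):
Base rate for 8693.26.19 is 2%.
Origin Braloria qualifies under the Tyrland–Braloria agreement and 8693.26.19 is covered: preferential rate Free applies instead.
Duty = $59,517.34 × 0% = $0.00.
Line 3 (9553.27.73, Eriia, 3,875 kg, $511,693.75):
Base rate for 9553.27.73 is $5.27/kg.
The additional-duty order on 9553.27.73 targets Galania, not Eriia; it does not apply.
Duty = 3,875 × $5.27 = $20,421.25.
Line 4 (7579.16.92, Galania, 228 kg, $43,990.32):
Base rate for 7579.16.92 is $3.09/kg.
Duty = 228 × $3.09 = $704.52.
Total = $47,008.15 + $0.00 + $20,421.25 + $704.52 = $68,133.92.

$68,133.92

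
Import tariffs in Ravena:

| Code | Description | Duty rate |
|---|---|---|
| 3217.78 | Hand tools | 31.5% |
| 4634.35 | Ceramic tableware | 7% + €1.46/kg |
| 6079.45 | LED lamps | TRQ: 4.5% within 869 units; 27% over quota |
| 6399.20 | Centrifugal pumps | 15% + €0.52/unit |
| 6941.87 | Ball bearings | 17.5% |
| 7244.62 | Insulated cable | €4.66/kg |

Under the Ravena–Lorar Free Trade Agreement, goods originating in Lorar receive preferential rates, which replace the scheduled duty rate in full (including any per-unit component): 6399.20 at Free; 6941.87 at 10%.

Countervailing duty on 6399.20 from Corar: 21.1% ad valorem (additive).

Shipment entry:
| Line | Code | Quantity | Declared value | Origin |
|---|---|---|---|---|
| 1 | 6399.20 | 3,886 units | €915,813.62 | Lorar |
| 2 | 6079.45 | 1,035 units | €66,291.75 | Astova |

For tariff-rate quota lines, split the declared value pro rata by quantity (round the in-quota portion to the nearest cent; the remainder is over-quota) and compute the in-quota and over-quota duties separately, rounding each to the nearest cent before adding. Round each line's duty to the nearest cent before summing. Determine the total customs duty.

€5,375.40

Line 1 (6399.20, Lorar, 3,886 units, €915,813.62):
Base rate for 6399.20 is 15% + €0.52/unit.
Origin Lorar qualifies under the Ravena–Lorar agreement and 6399.20 is covered: preferential rate Free applies instead.
The additional-duty order on 6399.20 targets Corar, not Lorar; it does not apply.
Duty = €915,813.62 × 0% = €0.00.
Line 2 (6079.45, Astova, 1,035 units, €66,291.75):
Code 6079.45 is under a tariff-rate quota (threshold 869 units). In-quota: 869 units at 4.5%; over-quota: 166 units at 27%.
Pro-rata value split: in-quota = €66,291.75 × 869/1,035 = €55,659.45; over-quota = €66,291.75 − €55,659.45 = €10,632.30.
In-quota duty = €55,659.45 × 4.5% = €2,504.68. Over-quota duty = €10,632.30 × 27% = €2,870.72.
Line duty = €2,504.68 + €2,870.72 = €5,375.40.
Total = €0.00 + €5,375.40 = €5,375.40.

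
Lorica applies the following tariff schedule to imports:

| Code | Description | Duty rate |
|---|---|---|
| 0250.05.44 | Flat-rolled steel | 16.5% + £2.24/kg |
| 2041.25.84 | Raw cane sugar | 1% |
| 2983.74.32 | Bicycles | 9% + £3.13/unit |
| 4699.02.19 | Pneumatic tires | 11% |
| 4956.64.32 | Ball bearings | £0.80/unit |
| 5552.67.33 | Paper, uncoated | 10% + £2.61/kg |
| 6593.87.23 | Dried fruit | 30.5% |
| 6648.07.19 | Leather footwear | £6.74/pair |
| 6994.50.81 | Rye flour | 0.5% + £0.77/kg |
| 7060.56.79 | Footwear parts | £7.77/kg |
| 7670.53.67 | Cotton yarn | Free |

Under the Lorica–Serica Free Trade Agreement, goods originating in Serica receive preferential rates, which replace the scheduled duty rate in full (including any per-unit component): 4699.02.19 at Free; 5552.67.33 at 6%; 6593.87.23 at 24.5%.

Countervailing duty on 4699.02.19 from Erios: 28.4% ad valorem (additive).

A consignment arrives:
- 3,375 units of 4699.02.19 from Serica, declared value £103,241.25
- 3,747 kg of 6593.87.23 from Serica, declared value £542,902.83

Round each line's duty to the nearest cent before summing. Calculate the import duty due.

£133,011.19

Line 1 (4699.02.19, Serica, 3,375 units, £103,241.25):
Base rate for 4699.02.19 is 11%.
Origin Serica qualifies under the Lorica–Serica agreement and 4699.02.19 is covered: preferential rate Free applies instead.
The additional-duty order on 4699.02.19 targets Erios, not Serica; it does not apply.
Duty = £103,241.25 × 0% = £0.00.
Line 2 (6593.87.23, Serica, 3,747 kg, £542,902.83):
Base rate for 6593.87.23 is 30.5%.
Origin Serica qualifies under the Lorica–Serica agreement and 6593.87.23 is covered: preferential rate 24.5% applies instead.
Duty = £542,902.83 × 24.5% = £133,011.19.
Total = £0.00 + £133,011.19 = £133,011.19.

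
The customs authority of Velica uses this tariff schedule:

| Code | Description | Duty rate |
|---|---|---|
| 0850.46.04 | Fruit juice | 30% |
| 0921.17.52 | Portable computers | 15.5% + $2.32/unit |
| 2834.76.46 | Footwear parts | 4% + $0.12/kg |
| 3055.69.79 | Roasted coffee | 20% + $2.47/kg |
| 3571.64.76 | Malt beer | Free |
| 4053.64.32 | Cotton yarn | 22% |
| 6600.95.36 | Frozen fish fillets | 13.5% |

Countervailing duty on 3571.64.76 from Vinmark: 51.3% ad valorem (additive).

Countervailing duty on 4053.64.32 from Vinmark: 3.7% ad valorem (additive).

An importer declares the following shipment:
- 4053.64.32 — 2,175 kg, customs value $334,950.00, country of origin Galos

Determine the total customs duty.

$73,689.00

Line 1 (4053.64.32, Galos, 2,175 kg, $334,950.00):
Base rate for 4053.64.32 is 22%.
The additional-duty order on 4053.64.32 targets Vinmark, not Galos; it does not apply.
Duty = $334,950.00 × 22% = $73,689.00.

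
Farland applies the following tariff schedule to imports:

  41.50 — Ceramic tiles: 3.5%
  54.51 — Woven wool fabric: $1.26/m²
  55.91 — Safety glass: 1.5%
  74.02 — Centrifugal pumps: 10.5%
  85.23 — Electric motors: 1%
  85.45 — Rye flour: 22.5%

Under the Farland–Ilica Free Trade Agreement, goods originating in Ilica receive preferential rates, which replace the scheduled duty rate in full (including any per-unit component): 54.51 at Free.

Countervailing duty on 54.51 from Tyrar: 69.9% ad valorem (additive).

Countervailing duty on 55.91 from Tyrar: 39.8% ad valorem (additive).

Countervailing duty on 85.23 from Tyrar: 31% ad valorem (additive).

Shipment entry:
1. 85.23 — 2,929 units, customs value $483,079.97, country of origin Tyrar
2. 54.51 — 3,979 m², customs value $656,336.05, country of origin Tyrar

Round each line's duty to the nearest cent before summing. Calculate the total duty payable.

$618,378.03

Line 1 (85.23, Tyrar, 2,929 units, $483,079.97):
Base rate for 85.23 is 1%.
Additional duty on 85.23 from Tyrar: +31%. Applied ad valorem rate: 1% + 31% = 32%.
Duty = $483,079.97 × 32% = $154,585.59.
Line 2 (54.51, Tyrar, 3,979 m², $656,336.05):
Base rate for 54.51 is $1.26/m².
54.51 has an FTA preferential rate, but origin Tyrar is not Ilica; base rate stands.
Additional duty on 54.51 from Tyrar: +69.9% ad valorem. Applied ad valorem rate = 69.9%.
Duty = $656,336.05 × 69.9% + 3,979 × $1.26 = $463,792.44.
Total = $154,585.59 + $463,792.44 = $618,378.03.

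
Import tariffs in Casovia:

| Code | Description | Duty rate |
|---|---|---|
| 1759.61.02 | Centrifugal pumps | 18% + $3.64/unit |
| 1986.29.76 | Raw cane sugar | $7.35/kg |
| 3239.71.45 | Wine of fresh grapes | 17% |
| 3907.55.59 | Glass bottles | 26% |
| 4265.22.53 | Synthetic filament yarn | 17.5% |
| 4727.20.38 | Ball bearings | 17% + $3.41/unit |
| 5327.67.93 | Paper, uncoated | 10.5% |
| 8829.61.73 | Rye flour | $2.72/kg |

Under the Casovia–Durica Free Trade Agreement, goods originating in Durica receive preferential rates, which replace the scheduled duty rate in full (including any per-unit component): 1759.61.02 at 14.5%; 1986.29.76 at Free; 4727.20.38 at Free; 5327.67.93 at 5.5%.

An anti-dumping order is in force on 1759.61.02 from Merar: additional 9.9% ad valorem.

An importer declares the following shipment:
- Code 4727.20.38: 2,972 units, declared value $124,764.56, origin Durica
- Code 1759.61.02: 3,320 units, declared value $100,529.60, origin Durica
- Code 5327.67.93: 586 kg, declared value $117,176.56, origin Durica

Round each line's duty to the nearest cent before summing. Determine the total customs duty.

$21,021.50

Line 1 (4727.20.38, Durica, 2,972 units, $124,764.56):
Base rate for 4727.20.38 is 17% + $3.41/unit.
Origin Durica qualifies under the Casovia–Durica agreement and 4727.20.38 is covered: preferential rate Free applies instead.
Duty = $124,764.56 × 0% = $0.00.
Line 2 (1759.61.02, Durica, 3,320 units, $100,529.60):
Base rate for 1759.61.02 is 18% + $3.64/unit.
Origin Durica qualifies under the Casovia–Durica agreement and 1759.61.02 is covered: preferential rate 14.5% applies instead.
The additional-duty order on 1759.61.02 targets Merar, not Durica; it does not apply.
Duty = $100,529.60 × 14.5% = $14,576.79.
Line 3 (5327.67.93, Durica, 586 kg, $117,176.56):
Base rate for 5327.67.93 is 10.5%.
Origin Durica qualifies under the Casovia–Durica agreement and 5327.67.93 is covered: preferential rate 5.5% applies instead.
Duty = $117,176.56 × 5.5% = $6,444.71.
Total = $0.00 + $14,576.79 + $6,444.71 = $21,021.50.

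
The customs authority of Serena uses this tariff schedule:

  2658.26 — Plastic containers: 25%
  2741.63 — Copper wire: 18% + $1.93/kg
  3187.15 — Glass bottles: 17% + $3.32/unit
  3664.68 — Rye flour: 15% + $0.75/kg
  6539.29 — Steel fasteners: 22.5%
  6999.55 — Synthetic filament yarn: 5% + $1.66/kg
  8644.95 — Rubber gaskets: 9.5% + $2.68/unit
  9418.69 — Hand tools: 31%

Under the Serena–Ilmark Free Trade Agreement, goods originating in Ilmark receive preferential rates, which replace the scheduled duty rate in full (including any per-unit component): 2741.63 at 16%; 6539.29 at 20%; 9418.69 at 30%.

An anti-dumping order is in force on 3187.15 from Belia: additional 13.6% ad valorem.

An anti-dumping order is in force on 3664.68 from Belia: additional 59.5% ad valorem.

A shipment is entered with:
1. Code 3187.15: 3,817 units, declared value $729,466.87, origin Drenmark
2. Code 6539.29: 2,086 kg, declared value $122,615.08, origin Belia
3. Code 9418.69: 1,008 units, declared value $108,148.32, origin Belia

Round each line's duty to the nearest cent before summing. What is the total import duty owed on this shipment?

Line 1 (3187.15, Drenmark, 3,817 units, $729,466.87):
Base rate for 3187.15 is 17% + $3.32/unit.
The additional-duty order on 3187.15 targets Belia, not Drenmark; it does not apply.
Duty = $729,466.87 × 17% + 3,817 × $3.32 = $136,681.81.
Line 2 (6539.29, Belia, 2,086 kg, $122,615.08):
Base rate for 6539.29 is 22.5%.
6539.29 has an FTA preferential rate, but origin Belia is not Ilmark; base rate stands.
Duty = $122,615.08 × 22.5% = $27,588.39.
Line 3 (9418.69, Belia, 1,008 units, $108,148.32):
Base rate for 9418.69 is 31%.
9418.69 has an FTA preferential rate, but origin Belia is not Ilmark; base rate stands.
Duty = $108,148.32 × 31% = $33,525.98.
Total = $136,681.81 + $27,588.39 + $33,525.98 = $197,796.18.

$197,796.18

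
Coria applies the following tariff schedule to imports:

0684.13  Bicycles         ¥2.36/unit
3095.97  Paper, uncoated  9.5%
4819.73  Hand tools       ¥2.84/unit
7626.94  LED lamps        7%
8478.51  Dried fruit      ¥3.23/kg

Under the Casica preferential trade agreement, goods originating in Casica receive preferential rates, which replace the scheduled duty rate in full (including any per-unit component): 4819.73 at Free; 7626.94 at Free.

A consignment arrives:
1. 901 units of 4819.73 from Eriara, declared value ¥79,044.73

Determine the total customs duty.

Line 1 (4819.73, Eriara, 901 units, ¥79,044.73):
Base rate for 4819.73 is ¥2.84/unit.
4819.73 has an FTA preferential rate, but origin Eriara is not Casica; base rate stands.
Duty = 901 × ¥2.84 = ¥2,558.84.

¥2,558.84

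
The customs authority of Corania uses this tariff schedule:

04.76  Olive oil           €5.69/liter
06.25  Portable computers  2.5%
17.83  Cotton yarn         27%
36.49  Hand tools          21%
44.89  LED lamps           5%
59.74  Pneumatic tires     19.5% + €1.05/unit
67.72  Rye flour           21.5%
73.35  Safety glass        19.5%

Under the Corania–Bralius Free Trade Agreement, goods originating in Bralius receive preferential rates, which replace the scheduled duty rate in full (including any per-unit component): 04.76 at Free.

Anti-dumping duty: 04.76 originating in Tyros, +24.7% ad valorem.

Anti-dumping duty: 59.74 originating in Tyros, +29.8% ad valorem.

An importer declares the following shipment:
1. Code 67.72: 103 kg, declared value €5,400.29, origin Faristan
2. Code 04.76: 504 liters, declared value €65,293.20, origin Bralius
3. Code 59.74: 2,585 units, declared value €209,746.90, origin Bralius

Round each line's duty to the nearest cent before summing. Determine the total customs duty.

Line 1 (67.72, Faristan, 103 kg, €5,400.29):
Base rate for 67.72 is 21.5%.
Duty = €5,400.29 × 21.5% = €1,161.06.
Line 2 (04.76, Bralius, 504 liters, €65,293.20):
Base rate for 04.76 is €5.69/liter.
Origin Bralius qualifies under the Corania–Bralius agreement and 04.76 is covered: preferential rate Free applies instead.
The additional-duty order on 04.76 targets Tyros, not Bralius; it does not apply.
Duty = €65,293.20 × 0% = €0.00.
Line 3 (59.74, Bralius, 2,585 units, €209,746.90):
Base rate for 59.74 is 19.5% + €1.05/unit.
Origin Bralius is the FTA partner but 59.74 is not on the preference list; base rate stands.
The additional-duty order on 59.74 targets Tyros, not Bralius; it does not apply.
Duty = €209,746.90 × 19.5% + 2,585 × €1.05 = €43,614.90.
Total = €1,161.06 + €0.00 + €43,614.90 = €44,775.96.

€44,775.96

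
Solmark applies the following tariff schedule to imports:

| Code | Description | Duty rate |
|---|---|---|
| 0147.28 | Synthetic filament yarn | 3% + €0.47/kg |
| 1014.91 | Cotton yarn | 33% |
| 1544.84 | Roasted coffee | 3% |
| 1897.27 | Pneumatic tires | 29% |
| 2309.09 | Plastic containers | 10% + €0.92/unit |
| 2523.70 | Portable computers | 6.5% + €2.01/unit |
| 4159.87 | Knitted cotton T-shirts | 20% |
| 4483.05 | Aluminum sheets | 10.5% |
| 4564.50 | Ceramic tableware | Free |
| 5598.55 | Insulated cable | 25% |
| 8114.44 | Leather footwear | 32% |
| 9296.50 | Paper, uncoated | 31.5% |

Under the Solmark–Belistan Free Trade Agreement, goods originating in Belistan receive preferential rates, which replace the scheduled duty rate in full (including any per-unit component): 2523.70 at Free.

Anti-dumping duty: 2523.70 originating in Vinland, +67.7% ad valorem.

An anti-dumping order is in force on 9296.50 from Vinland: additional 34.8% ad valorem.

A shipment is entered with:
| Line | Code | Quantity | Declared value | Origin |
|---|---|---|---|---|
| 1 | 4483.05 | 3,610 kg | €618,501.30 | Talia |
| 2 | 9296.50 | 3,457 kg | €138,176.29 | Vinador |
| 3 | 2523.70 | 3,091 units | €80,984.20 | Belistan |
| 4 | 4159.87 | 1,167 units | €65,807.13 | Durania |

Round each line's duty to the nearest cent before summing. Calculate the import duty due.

€121,629.60

Line 1 (4483.05, Talia, 3,610 kg, €618,501.30):
Base rate for 4483.05 is 10.5%.
Duty = €618,501.30 × 10.5% = €64,942.64.
Line 2 (9296.50, Vinador, 3,457 kg, €138,176.29):
Base rate for 9296.50 is 31.5%.
The additional-duty order on 9296.50 targets Vinland, not Vinador; it does not apply.
Duty = €138,176.29 × 31.5% = €43,525.53.
Line 3 (2523.70, Belistan, 3,091 units, €80,984.20):
Base rate for 2523.70 is 6.5% + €2.01/unit.
Origin Belistan qualifies under the Solmark–Belistan agreement and 2523.70 is covered: preferential rate Free applies instead.
The additional-duty order on 2523.70 targets Vinland, not Belistan; it does not apply.
Duty = €80,984.20 × 0% = €0.00.
Line 4 (4159.87, Durania, 1,167 units, €65,807.13):
Base rate for 4159.87 is 20%.
Duty = €65,807.13 × 20% = €13,161.43.
Total = €64,942.64 + €43,525.53 + €0.00 + €13,161.43 = €121,629.60.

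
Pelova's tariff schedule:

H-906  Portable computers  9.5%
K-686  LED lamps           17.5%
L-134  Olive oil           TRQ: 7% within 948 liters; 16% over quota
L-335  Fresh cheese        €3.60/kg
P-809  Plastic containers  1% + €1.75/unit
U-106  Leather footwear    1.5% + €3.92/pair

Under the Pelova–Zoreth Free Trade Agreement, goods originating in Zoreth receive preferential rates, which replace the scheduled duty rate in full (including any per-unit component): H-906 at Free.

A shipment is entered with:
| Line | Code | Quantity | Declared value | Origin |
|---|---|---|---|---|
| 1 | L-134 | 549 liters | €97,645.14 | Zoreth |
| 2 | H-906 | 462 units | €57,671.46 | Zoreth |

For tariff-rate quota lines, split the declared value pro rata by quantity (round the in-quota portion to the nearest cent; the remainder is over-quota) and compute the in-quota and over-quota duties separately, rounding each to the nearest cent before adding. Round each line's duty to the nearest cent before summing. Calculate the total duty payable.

€6,835.16

Line 1 (L-134, Zoreth, 549 liters, €97,645.14):
Code L-134 is under a tariff-rate quota (threshold 948 liters). Quantity 549 liters is within the quota, so the in-quota rate 7% applies to the full value.
Duty = €97,645.14 × 7% = €6,835.16.
Line 2 (H-906, Zoreth, 462 units, €57,671.46):
Base rate for H-906 is 9.5%.
Origin Zoreth qualifies under the Pelova–Zoreth agreement and H-906 is covered: preferential rate Free applies instead.
Duty = €57,671.46 × 0% = €0.00.
Total = €6,835.16 + €0.00 = €6,835.16.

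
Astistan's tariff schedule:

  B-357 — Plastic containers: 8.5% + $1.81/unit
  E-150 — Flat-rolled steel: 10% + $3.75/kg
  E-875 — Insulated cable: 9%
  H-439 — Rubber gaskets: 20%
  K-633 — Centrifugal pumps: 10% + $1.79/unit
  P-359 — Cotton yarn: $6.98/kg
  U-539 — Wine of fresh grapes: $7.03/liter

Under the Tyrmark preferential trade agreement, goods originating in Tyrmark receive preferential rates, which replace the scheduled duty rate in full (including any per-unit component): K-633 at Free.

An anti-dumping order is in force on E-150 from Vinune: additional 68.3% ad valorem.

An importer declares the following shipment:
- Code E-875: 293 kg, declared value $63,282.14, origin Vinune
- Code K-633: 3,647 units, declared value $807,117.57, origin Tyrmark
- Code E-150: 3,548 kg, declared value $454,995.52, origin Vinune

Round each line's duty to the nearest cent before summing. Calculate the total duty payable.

Line 1 (E-875, Vinune, 293 kg, $63,282.14):
Base rate for E-875 is 9%.
Duty = $63,282.14 × 9% = $5,695.39.
Line 2 (K-633, Tyrmark, 3,647 units, $807,117.57):
Base rate for K-633 is 10% + $1.79/unit.
Origin Tyrmark qualifies under the Astistan–Tyrmark agreement and K-633 is covered: preferential rate Free applies instead.
Duty = $807,117.57 × 0% = $0.00.
Line 3 (E-150, Vinune, 3,548 kg, $454,995.52):
Base rate for E-150 is 10% + $3.75/kg.
Additional duty on E-150 from Vinune: +68.3%. Applied ad valorem rate: 10% + 68.3% = 78.3%.
Duty = $454,995.52 × 78.3% + 3,548 × $3.75 = $369,566.49.
Total = $5,695.39 + $0.00 + $369,566.49 = $375,261.88.

$375,261.88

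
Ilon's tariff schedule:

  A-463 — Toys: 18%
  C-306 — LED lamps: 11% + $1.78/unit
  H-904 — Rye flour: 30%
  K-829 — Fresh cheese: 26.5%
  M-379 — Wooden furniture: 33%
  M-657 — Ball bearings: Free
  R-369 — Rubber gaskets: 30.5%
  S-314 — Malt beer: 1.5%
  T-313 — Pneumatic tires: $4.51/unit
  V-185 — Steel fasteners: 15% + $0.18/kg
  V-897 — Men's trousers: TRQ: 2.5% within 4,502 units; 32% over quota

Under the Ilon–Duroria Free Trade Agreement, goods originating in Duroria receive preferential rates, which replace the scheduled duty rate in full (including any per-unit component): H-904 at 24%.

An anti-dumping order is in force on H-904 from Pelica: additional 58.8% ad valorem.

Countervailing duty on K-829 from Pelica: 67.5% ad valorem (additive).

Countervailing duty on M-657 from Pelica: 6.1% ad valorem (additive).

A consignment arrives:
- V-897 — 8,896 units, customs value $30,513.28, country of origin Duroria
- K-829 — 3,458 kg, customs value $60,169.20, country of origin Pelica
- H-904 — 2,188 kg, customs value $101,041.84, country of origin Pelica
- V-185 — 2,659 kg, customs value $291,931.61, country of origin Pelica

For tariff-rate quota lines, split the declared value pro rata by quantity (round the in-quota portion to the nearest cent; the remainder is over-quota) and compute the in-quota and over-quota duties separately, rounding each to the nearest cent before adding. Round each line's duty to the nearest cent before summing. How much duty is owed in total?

$195,761.46

Line 1 (V-897, Duroria, 8,896 units, $30,513.28):
Code V-897 is under a tariff-rate quota (threshold 4,502 units). In-quota: 4,502 units at 2.5%; over-quota: 4,394 units at 32%.
Pro-rata value split: in-quota = $30,513.28 × 4,502/8,896 = $15,441.86; over-quota = $30,513.28 − $15,441.86 = $15,071.42.
In-quota duty = $15,441.86 × 2.5% = $386.05. Over-quota duty = $15,071.42 × 32% = $4,822.85.
Line duty = $386.05 + $4,822.85 = $5,208.90.
Line 2 (K-829, Pelica, 3,458 kg, $60,169.20):
Base rate for K-829 is 26.5%.
Additional duty on K-829 from Pelica: +67.5%. Applied ad valorem rate: 26.5% + 67.5% = 94%.
Duty = $60,169.20 × 94% = $56,559.05.
Line 3 (H-904, Pelica, 2,188 kg, $101,041.84):
Base rate for H-904 is 30%.
H-904 has an FTA preferential rate, but origin Pelica is not Duroria; base rate stands.
Additional duty on H-904 from Pelica: +58.8%. Applied ad valorem rate: 30% + 58.8% = 88.8%.
Duty = $101,041.84 × 88.8% = $89,725.15.
Line 4 (V-185, Pelica, 2,659 kg, $291,931.61):
Base rate for V-185 is 15% + $0.18/kg.
Duty = $291,931.61 × 15% + 2,659 × $0.18 = $44,268.36.
Total = $5,208.90 + $56,559.05 + $89,725.15 + $44,268.36 = $195,761.46.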